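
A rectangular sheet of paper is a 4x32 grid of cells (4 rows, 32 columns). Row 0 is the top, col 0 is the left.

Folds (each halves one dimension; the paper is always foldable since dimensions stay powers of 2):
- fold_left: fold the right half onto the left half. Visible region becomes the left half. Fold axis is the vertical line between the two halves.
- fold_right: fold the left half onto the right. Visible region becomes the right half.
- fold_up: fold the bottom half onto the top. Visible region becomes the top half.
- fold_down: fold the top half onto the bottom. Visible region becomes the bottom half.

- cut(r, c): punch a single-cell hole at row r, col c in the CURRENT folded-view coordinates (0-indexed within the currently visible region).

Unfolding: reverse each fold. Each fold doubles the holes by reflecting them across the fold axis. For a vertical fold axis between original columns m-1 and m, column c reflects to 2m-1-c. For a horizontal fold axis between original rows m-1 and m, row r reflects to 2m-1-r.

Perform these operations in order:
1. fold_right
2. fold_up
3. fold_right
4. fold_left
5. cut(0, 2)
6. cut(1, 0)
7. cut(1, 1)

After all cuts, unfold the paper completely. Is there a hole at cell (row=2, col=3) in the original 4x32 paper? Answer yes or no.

Op 1 fold_right: fold axis v@16; visible region now rows[0,4) x cols[16,32) = 4x16
Op 2 fold_up: fold axis h@2; visible region now rows[0,2) x cols[16,32) = 2x16
Op 3 fold_right: fold axis v@24; visible region now rows[0,2) x cols[24,32) = 2x8
Op 4 fold_left: fold axis v@28; visible region now rows[0,2) x cols[24,28) = 2x4
Op 5 cut(0, 2): punch at orig (0,26); cuts so far [(0, 26)]; region rows[0,2) x cols[24,28) = 2x4
Op 6 cut(1, 0): punch at orig (1,24); cuts so far [(0, 26), (1, 24)]; region rows[0,2) x cols[24,28) = 2x4
Op 7 cut(1, 1): punch at orig (1,25); cuts so far [(0, 26), (1, 24), (1, 25)]; region rows[0,2) x cols[24,28) = 2x4
Unfold 1 (reflect across v@28): 6 holes -> [(0, 26), (0, 29), (1, 24), (1, 25), (1, 30), (1, 31)]
Unfold 2 (reflect across v@24): 12 holes -> [(0, 18), (0, 21), (0, 26), (0, 29), (1, 16), (1, 17), (1, 22), (1, 23), (1, 24), (1, 25), (1, 30), (1, 31)]
Unfold 3 (reflect across h@2): 24 holes -> [(0, 18), (0, 21), (0, 26), (0, 29), (1, 16), (1, 17), (1, 22), (1, 23), (1, 24), (1, 25), (1, 30), (1, 31), (2, 16), (2, 17), (2, 22), (2, 23), (2, 24), (2, 25), (2, 30), (2, 31), (3, 18), (3, 21), (3, 26), (3, 29)]
Unfold 4 (reflect across v@16): 48 holes -> [(0, 2), (0, 5), (0, 10), (0, 13), (0, 18), (0, 21), (0, 26), (0, 29), (1, 0), (1, 1), (1, 6), (1, 7), (1, 8), (1, 9), (1, 14), (1, 15), (1, 16), (1, 17), (1, 22), (1, 23), (1, 24), (1, 25), (1, 30), (1, 31), (2, 0), (2, 1), (2, 6), (2, 7), (2, 8), (2, 9), (2, 14), (2, 15), (2, 16), (2, 17), (2, 22), (2, 23), (2, 24), (2, 25), (2, 30), (2, 31), (3, 2), (3, 5), (3, 10), (3, 13), (3, 18), (3, 21), (3, 26), (3, 29)]
Holes: [(0, 2), (0, 5), (0, 10), (0, 13), (0, 18), (0, 21), (0, 26), (0, 29), (1, 0), (1, 1), (1, 6), (1, 7), (1, 8), (1, 9), (1, 14), (1, 15), (1, 16), (1, 17), (1, 22), (1, 23), (1, 24), (1, 25), (1, 30), (1, 31), (2, 0), (2, 1), (2, 6), (2, 7), (2, 8), (2, 9), (2, 14), (2, 15), (2, 16), (2, 17), (2, 22), (2, 23), (2, 24), (2, 25), (2, 30), (2, 31), (3, 2), (3, 5), (3, 10), (3, 13), (3, 18), (3, 21), (3, 26), (3, 29)]

Answer: no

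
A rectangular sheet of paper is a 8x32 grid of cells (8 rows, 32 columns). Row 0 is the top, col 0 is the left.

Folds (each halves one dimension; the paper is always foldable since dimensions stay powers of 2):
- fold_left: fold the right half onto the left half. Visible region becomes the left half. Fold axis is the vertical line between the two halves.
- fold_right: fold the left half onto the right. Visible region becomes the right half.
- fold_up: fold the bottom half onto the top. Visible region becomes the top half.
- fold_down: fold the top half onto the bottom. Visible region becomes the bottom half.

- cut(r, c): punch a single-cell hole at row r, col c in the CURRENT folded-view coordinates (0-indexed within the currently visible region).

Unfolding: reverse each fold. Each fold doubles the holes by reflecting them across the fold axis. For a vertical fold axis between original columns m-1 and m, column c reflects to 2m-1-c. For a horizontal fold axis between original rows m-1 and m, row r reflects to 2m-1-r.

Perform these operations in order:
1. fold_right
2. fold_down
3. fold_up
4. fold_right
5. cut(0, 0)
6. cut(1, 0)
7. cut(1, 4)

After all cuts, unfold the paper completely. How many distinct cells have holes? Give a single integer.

Answer: 48

Derivation:
Op 1 fold_right: fold axis v@16; visible region now rows[0,8) x cols[16,32) = 8x16
Op 2 fold_down: fold axis h@4; visible region now rows[4,8) x cols[16,32) = 4x16
Op 3 fold_up: fold axis h@6; visible region now rows[4,6) x cols[16,32) = 2x16
Op 4 fold_right: fold axis v@24; visible region now rows[4,6) x cols[24,32) = 2x8
Op 5 cut(0, 0): punch at orig (4,24); cuts so far [(4, 24)]; region rows[4,6) x cols[24,32) = 2x8
Op 6 cut(1, 0): punch at orig (5,24); cuts so far [(4, 24), (5, 24)]; region rows[4,6) x cols[24,32) = 2x8
Op 7 cut(1, 4): punch at orig (5,28); cuts so far [(4, 24), (5, 24), (5, 28)]; region rows[4,6) x cols[24,32) = 2x8
Unfold 1 (reflect across v@24): 6 holes -> [(4, 23), (4, 24), (5, 19), (5, 23), (5, 24), (5, 28)]
Unfold 2 (reflect across h@6): 12 holes -> [(4, 23), (4, 24), (5, 19), (5, 23), (5, 24), (5, 28), (6, 19), (6, 23), (6, 24), (6, 28), (7, 23), (7, 24)]
Unfold 3 (reflect across h@4): 24 holes -> [(0, 23), (0, 24), (1, 19), (1, 23), (1, 24), (1, 28), (2, 19), (2, 23), (2, 24), (2, 28), (3, 23), (3, 24), (4, 23), (4, 24), (5, 19), (5, 23), (5, 24), (5, 28), (6, 19), (6, 23), (6, 24), (6, 28), (7, 23), (7, 24)]
Unfold 4 (reflect across v@16): 48 holes -> [(0, 7), (0, 8), (0, 23), (0, 24), (1, 3), (1, 7), (1, 8), (1, 12), (1, 19), (1, 23), (1, 24), (1, 28), (2, 3), (2, 7), (2, 8), (2, 12), (2, 19), (2, 23), (2, 24), (2, 28), (3, 7), (3, 8), (3, 23), (3, 24), (4, 7), (4, 8), (4, 23), (4, 24), (5, 3), (5, 7), (5, 8), (5, 12), (5, 19), (5, 23), (5, 24), (5, 28), (6, 3), (6, 7), (6, 8), (6, 12), (6, 19), (6, 23), (6, 24), (6, 28), (7, 7), (7, 8), (7, 23), (7, 24)]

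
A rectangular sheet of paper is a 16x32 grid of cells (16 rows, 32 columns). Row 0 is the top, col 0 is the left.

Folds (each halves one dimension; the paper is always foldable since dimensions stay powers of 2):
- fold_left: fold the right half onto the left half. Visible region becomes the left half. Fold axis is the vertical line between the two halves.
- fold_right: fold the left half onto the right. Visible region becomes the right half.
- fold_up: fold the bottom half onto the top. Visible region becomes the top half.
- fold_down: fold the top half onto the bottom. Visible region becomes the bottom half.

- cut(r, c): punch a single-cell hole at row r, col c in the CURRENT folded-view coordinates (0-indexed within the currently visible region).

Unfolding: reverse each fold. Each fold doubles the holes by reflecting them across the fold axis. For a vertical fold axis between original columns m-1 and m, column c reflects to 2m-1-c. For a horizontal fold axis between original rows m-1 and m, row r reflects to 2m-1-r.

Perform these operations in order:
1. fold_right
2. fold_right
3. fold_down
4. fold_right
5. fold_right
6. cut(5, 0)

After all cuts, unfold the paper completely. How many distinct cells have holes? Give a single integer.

Op 1 fold_right: fold axis v@16; visible region now rows[0,16) x cols[16,32) = 16x16
Op 2 fold_right: fold axis v@24; visible region now rows[0,16) x cols[24,32) = 16x8
Op 3 fold_down: fold axis h@8; visible region now rows[8,16) x cols[24,32) = 8x8
Op 4 fold_right: fold axis v@28; visible region now rows[8,16) x cols[28,32) = 8x4
Op 5 fold_right: fold axis v@30; visible region now rows[8,16) x cols[30,32) = 8x2
Op 6 cut(5, 0): punch at orig (13,30); cuts so far [(13, 30)]; region rows[8,16) x cols[30,32) = 8x2
Unfold 1 (reflect across v@30): 2 holes -> [(13, 29), (13, 30)]
Unfold 2 (reflect across v@28): 4 holes -> [(13, 25), (13, 26), (13, 29), (13, 30)]
Unfold 3 (reflect across h@8): 8 holes -> [(2, 25), (2, 26), (2, 29), (2, 30), (13, 25), (13, 26), (13, 29), (13, 30)]
Unfold 4 (reflect across v@24): 16 holes -> [(2, 17), (2, 18), (2, 21), (2, 22), (2, 25), (2, 26), (2, 29), (2, 30), (13, 17), (13, 18), (13, 21), (13, 22), (13, 25), (13, 26), (13, 29), (13, 30)]
Unfold 5 (reflect across v@16): 32 holes -> [(2, 1), (2, 2), (2, 5), (2, 6), (2, 9), (2, 10), (2, 13), (2, 14), (2, 17), (2, 18), (2, 21), (2, 22), (2, 25), (2, 26), (2, 29), (2, 30), (13, 1), (13, 2), (13, 5), (13, 6), (13, 9), (13, 10), (13, 13), (13, 14), (13, 17), (13, 18), (13, 21), (13, 22), (13, 25), (13, 26), (13, 29), (13, 30)]

Answer: 32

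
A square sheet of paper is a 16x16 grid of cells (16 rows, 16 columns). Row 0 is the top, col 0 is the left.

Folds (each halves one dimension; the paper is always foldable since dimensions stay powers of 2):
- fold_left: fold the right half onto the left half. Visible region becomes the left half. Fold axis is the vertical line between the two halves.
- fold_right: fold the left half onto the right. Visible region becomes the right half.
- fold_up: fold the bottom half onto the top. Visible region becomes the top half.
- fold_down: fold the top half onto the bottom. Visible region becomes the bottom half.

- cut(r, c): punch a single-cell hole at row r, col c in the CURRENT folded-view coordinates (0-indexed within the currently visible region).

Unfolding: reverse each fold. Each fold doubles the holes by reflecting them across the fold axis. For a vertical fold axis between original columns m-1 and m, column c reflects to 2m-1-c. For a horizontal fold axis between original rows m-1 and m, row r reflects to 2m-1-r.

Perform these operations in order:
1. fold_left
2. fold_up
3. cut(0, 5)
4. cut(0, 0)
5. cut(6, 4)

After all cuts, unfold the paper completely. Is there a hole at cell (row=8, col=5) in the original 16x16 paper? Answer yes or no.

Op 1 fold_left: fold axis v@8; visible region now rows[0,16) x cols[0,8) = 16x8
Op 2 fold_up: fold axis h@8; visible region now rows[0,8) x cols[0,8) = 8x8
Op 3 cut(0, 5): punch at orig (0,5); cuts so far [(0, 5)]; region rows[0,8) x cols[0,8) = 8x8
Op 4 cut(0, 0): punch at orig (0,0); cuts so far [(0, 0), (0, 5)]; region rows[0,8) x cols[0,8) = 8x8
Op 5 cut(6, 4): punch at orig (6,4); cuts so far [(0, 0), (0, 5), (6, 4)]; region rows[0,8) x cols[0,8) = 8x8
Unfold 1 (reflect across h@8): 6 holes -> [(0, 0), (0, 5), (6, 4), (9, 4), (15, 0), (15, 5)]
Unfold 2 (reflect across v@8): 12 holes -> [(0, 0), (0, 5), (0, 10), (0, 15), (6, 4), (6, 11), (9, 4), (9, 11), (15, 0), (15, 5), (15, 10), (15, 15)]
Holes: [(0, 0), (0, 5), (0, 10), (0, 15), (6, 4), (6, 11), (9, 4), (9, 11), (15, 0), (15, 5), (15, 10), (15, 15)]

Answer: no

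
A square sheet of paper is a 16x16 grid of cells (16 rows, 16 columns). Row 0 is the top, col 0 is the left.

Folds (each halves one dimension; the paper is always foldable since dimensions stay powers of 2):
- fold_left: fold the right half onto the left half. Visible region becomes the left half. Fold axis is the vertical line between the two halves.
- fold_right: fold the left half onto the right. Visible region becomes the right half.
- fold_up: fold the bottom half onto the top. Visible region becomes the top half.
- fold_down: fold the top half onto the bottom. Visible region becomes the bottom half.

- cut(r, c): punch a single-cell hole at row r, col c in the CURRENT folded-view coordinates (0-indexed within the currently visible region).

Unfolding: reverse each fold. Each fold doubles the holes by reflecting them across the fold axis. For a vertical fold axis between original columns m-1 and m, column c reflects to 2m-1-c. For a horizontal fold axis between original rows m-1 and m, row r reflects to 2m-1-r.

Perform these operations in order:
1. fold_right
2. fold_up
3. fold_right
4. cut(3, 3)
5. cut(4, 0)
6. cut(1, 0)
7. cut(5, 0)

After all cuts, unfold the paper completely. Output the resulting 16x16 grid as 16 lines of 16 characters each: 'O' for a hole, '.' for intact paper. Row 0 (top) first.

Answer: ................
...OO......OO...
................
O......OO......O
...OO......OO...
...OO......OO...
................
................
................
................
...OO......OO...
...OO......OO...
O......OO......O
................
...OO......OO...
................

Derivation:
Op 1 fold_right: fold axis v@8; visible region now rows[0,16) x cols[8,16) = 16x8
Op 2 fold_up: fold axis h@8; visible region now rows[0,8) x cols[8,16) = 8x8
Op 3 fold_right: fold axis v@12; visible region now rows[0,8) x cols[12,16) = 8x4
Op 4 cut(3, 3): punch at orig (3,15); cuts so far [(3, 15)]; region rows[0,8) x cols[12,16) = 8x4
Op 5 cut(4, 0): punch at orig (4,12); cuts so far [(3, 15), (4, 12)]; region rows[0,8) x cols[12,16) = 8x4
Op 6 cut(1, 0): punch at orig (1,12); cuts so far [(1, 12), (3, 15), (4, 12)]; region rows[0,8) x cols[12,16) = 8x4
Op 7 cut(5, 0): punch at orig (5,12); cuts so far [(1, 12), (3, 15), (4, 12), (5, 12)]; region rows[0,8) x cols[12,16) = 8x4
Unfold 1 (reflect across v@12): 8 holes -> [(1, 11), (1, 12), (3, 8), (3, 15), (4, 11), (4, 12), (5, 11), (5, 12)]
Unfold 2 (reflect across h@8): 16 holes -> [(1, 11), (1, 12), (3, 8), (3, 15), (4, 11), (4, 12), (5, 11), (5, 12), (10, 11), (10, 12), (11, 11), (11, 12), (12, 8), (12, 15), (14, 11), (14, 12)]
Unfold 3 (reflect across v@8): 32 holes -> [(1, 3), (1, 4), (1, 11), (1, 12), (3, 0), (3, 7), (3, 8), (3, 15), (4, 3), (4, 4), (4, 11), (4, 12), (5, 3), (5, 4), (5, 11), (5, 12), (10, 3), (10, 4), (10, 11), (10, 12), (11, 3), (11, 4), (11, 11), (11, 12), (12, 0), (12, 7), (12, 8), (12, 15), (14, 3), (14, 4), (14, 11), (14, 12)]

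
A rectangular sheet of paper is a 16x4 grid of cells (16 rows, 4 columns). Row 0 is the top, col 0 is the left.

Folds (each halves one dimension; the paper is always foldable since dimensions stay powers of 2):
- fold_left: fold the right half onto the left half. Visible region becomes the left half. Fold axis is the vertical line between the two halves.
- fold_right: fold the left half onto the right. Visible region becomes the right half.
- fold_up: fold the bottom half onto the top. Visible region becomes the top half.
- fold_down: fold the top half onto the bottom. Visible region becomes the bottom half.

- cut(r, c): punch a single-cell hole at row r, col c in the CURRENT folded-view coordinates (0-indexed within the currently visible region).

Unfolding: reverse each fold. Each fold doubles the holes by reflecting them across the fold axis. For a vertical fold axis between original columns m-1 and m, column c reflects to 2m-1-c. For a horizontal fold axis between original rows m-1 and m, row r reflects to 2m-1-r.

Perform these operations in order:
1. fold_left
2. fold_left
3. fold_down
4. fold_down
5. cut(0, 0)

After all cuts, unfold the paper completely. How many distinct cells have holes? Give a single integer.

Op 1 fold_left: fold axis v@2; visible region now rows[0,16) x cols[0,2) = 16x2
Op 2 fold_left: fold axis v@1; visible region now rows[0,16) x cols[0,1) = 16x1
Op 3 fold_down: fold axis h@8; visible region now rows[8,16) x cols[0,1) = 8x1
Op 4 fold_down: fold axis h@12; visible region now rows[12,16) x cols[0,1) = 4x1
Op 5 cut(0, 0): punch at orig (12,0); cuts so far [(12, 0)]; region rows[12,16) x cols[0,1) = 4x1
Unfold 1 (reflect across h@12): 2 holes -> [(11, 0), (12, 0)]
Unfold 2 (reflect across h@8): 4 holes -> [(3, 0), (4, 0), (11, 0), (12, 0)]
Unfold 3 (reflect across v@1): 8 holes -> [(3, 0), (3, 1), (4, 0), (4, 1), (11, 0), (11, 1), (12, 0), (12, 1)]
Unfold 4 (reflect across v@2): 16 holes -> [(3, 0), (3, 1), (3, 2), (3, 3), (4, 0), (4, 1), (4, 2), (4, 3), (11, 0), (11, 1), (11, 2), (11, 3), (12, 0), (12, 1), (12, 2), (12, 3)]

Answer: 16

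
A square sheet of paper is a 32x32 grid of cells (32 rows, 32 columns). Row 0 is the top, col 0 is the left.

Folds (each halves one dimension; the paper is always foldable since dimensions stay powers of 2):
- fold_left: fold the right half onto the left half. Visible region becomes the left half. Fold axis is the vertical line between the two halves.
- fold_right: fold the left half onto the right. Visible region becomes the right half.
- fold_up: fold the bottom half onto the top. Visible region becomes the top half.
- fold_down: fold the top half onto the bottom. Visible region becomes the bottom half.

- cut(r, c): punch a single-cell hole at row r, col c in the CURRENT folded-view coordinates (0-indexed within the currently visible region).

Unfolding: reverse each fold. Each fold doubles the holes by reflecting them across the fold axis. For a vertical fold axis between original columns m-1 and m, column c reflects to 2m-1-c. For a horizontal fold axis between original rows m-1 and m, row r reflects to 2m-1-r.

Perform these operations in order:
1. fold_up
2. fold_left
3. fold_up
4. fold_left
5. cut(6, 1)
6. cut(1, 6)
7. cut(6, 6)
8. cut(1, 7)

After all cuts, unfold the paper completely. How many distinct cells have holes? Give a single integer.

Op 1 fold_up: fold axis h@16; visible region now rows[0,16) x cols[0,32) = 16x32
Op 2 fold_left: fold axis v@16; visible region now rows[0,16) x cols[0,16) = 16x16
Op 3 fold_up: fold axis h@8; visible region now rows[0,8) x cols[0,16) = 8x16
Op 4 fold_left: fold axis v@8; visible region now rows[0,8) x cols[0,8) = 8x8
Op 5 cut(6, 1): punch at orig (6,1); cuts so far [(6, 1)]; region rows[0,8) x cols[0,8) = 8x8
Op 6 cut(1, 6): punch at orig (1,6); cuts so far [(1, 6), (6, 1)]; region rows[0,8) x cols[0,8) = 8x8
Op 7 cut(6, 6): punch at orig (6,6); cuts so far [(1, 6), (6, 1), (6, 6)]; region rows[0,8) x cols[0,8) = 8x8
Op 8 cut(1, 7): punch at orig (1,7); cuts so far [(1, 6), (1, 7), (6, 1), (6, 6)]; region rows[0,8) x cols[0,8) = 8x8
Unfold 1 (reflect across v@8): 8 holes -> [(1, 6), (1, 7), (1, 8), (1, 9), (6, 1), (6, 6), (6, 9), (6, 14)]
Unfold 2 (reflect across h@8): 16 holes -> [(1, 6), (1, 7), (1, 8), (1, 9), (6, 1), (6, 6), (6, 9), (6, 14), (9, 1), (9, 6), (9, 9), (9, 14), (14, 6), (14, 7), (14, 8), (14, 9)]
Unfold 3 (reflect across v@16): 32 holes -> [(1, 6), (1, 7), (1, 8), (1, 9), (1, 22), (1, 23), (1, 24), (1, 25), (6, 1), (6, 6), (6, 9), (6, 14), (6, 17), (6, 22), (6, 25), (6, 30), (9, 1), (9, 6), (9, 9), (9, 14), (9, 17), (9, 22), (9, 25), (9, 30), (14, 6), (14, 7), (14, 8), (14, 9), (14, 22), (14, 23), (14, 24), (14, 25)]
Unfold 4 (reflect across h@16): 64 holes -> [(1, 6), (1, 7), (1, 8), (1, 9), (1, 22), (1, 23), (1, 24), (1, 25), (6, 1), (6, 6), (6, 9), (6, 14), (6, 17), (6, 22), (6, 25), (6, 30), (9, 1), (9, 6), (9, 9), (9, 14), (9, 17), (9, 22), (9, 25), (9, 30), (14, 6), (14, 7), (14, 8), (14, 9), (14, 22), (14, 23), (14, 24), (14, 25), (17, 6), (17, 7), (17, 8), (17, 9), (17, 22), (17, 23), (17, 24), (17, 25), (22, 1), (22, 6), (22, 9), (22, 14), (22, 17), (22, 22), (22, 25), (22, 30), (25, 1), (25, 6), (25, 9), (25, 14), (25, 17), (25, 22), (25, 25), (25, 30), (30, 6), (30, 7), (30, 8), (30, 9), (30, 22), (30, 23), (30, 24), (30, 25)]

Answer: 64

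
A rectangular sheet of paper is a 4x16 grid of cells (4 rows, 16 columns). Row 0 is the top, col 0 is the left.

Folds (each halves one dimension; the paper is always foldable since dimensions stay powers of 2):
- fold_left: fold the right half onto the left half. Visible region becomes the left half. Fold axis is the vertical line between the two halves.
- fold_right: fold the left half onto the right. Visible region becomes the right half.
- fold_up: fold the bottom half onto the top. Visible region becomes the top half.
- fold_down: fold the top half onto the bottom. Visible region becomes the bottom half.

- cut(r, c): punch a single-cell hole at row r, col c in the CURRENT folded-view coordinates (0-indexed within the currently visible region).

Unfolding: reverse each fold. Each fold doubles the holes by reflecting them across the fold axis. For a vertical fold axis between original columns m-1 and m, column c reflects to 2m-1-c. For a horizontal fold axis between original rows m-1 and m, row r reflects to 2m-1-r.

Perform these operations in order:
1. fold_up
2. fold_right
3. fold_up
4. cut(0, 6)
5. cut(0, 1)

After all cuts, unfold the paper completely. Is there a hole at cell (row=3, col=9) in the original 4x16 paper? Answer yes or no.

Op 1 fold_up: fold axis h@2; visible region now rows[0,2) x cols[0,16) = 2x16
Op 2 fold_right: fold axis v@8; visible region now rows[0,2) x cols[8,16) = 2x8
Op 3 fold_up: fold axis h@1; visible region now rows[0,1) x cols[8,16) = 1x8
Op 4 cut(0, 6): punch at orig (0,14); cuts so far [(0, 14)]; region rows[0,1) x cols[8,16) = 1x8
Op 5 cut(0, 1): punch at orig (0,9); cuts so far [(0, 9), (0, 14)]; region rows[0,1) x cols[8,16) = 1x8
Unfold 1 (reflect across h@1): 4 holes -> [(0, 9), (0, 14), (1, 9), (1, 14)]
Unfold 2 (reflect across v@8): 8 holes -> [(0, 1), (0, 6), (0, 9), (0, 14), (1, 1), (1, 6), (1, 9), (1, 14)]
Unfold 3 (reflect across h@2): 16 holes -> [(0, 1), (0, 6), (0, 9), (0, 14), (1, 1), (1, 6), (1, 9), (1, 14), (2, 1), (2, 6), (2, 9), (2, 14), (3, 1), (3, 6), (3, 9), (3, 14)]
Holes: [(0, 1), (0, 6), (0, 9), (0, 14), (1, 1), (1, 6), (1, 9), (1, 14), (2, 1), (2, 6), (2, 9), (2, 14), (3, 1), (3, 6), (3, 9), (3, 14)]

Answer: yes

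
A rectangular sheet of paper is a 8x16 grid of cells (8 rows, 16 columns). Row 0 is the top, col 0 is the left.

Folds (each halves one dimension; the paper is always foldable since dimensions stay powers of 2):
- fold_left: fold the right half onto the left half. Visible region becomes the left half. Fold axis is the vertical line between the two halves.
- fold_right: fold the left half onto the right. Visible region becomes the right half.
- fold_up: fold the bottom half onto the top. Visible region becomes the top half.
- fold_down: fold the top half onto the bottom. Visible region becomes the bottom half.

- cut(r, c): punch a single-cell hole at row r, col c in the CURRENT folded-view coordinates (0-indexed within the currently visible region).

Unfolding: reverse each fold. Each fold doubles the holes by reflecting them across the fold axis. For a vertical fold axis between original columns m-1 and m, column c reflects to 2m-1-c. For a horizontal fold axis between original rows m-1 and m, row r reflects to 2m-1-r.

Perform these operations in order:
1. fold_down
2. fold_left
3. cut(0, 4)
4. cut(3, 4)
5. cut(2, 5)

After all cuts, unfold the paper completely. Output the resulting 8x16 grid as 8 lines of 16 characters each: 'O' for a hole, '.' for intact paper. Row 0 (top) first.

Op 1 fold_down: fold axis h@4; visible region now rows[4,8) x cols[0,16) = 4x16
Op 2 fold_left: fold axis v@8; visible region now rows[4,8) x cols[0,8) = 4x8
Op 3 cut(0, 4): punch at orig (4,4); cuts so far [(4, 4)]; region rows[4,8) x cols[0,8) = 4x8
Op 4 cut(3, 4): punch at orig (7,4); cuts so far [(4, 4), (7, 4)]; region rows[4,8) x cols[0,8) = 4x8
Op 5 cut(2, 5): punch at orig (6,5); cuts so far [(4, 4), (6, 5), (7, 4)]; region rows[4,8) x cols[0,8) = 4x8
Unfold 1 (reflect across v@8): 6 holes -> [(4, 4), (4, 11), (6, 5), (6, 10), (7, 4), (7, 11)]
Unfold 2 (reflect across h@4): 12 holes -> [(0, 4), (0, 11), (1, 5), (1, 10), (3, 4), (3, 11), (4, 4), (4, 11), (6, 5), (6, 10), (7, 4), (7, 11)]

Answer: ....O......O....
.....O....O.....
................
....O......O....
....O......O....
................
.....O....O.....
....O......O....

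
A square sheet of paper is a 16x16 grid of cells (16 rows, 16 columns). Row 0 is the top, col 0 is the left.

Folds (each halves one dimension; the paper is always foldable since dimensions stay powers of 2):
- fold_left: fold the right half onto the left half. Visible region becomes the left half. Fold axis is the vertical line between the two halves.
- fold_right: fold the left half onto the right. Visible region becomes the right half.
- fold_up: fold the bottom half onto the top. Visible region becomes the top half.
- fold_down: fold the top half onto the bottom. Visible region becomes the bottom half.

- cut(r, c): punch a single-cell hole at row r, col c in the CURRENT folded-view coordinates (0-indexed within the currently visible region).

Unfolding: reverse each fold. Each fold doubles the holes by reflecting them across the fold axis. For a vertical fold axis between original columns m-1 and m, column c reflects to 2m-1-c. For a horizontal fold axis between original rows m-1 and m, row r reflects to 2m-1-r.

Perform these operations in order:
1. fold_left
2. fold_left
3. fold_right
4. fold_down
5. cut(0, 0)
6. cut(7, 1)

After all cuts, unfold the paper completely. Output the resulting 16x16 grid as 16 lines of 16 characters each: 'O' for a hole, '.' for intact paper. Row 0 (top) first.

Op 1 fold_left: fold axis v@8; visible region now rows[0,16) x cols[0,8) = 16x8
Op 2 fold_left: fold axis v@4; visible region now rows[0,16) x cols[0,4) = 16x4
Op 3 fold_right: fold axis v@2; visible region now rows[0,16) x cols[2,4) = 16x2
Op 4 fold_down: fold axis h@8; visible region now rows[8,16) x cols[2,4) = 8x2
Op 5 cut(0, 0): punch at orig (8,2); cuts so far [(8, 2)]; region rows[8,16) x cols[2,4) = 8x2
Op 6 cut(7, 1): punch at orig (15,3); cuts so far [(8, 2), (15, 3)]; region rows[8,16) x cols[2,4) = 8x2
Unfold 1 (reflect across h@8): 4 holes -> [(0, 3), (7, 2), (8, 2), (15, 3)]
Unfold 2 (reflect across v@2): 8 holes -> [(0, 0), (0, 3), (7, 1), (7, 2), (8, 1), (8, 2), (15, 0), (15, 3)]
Unfold 3 (reflect across v@4): 16 holes -> [(0, 0), (0, 3), (0, 4), (0, 7), (7, 1), (7, 2), (7, 5), (7, 6), (8, 1), (8, 2), (8, 5), (8, 6), (15, 0), (15, 3), (15, 4), (15, 7)]
Unfold 4 (reflect across v@8): 32 holes -> [(0, 0), (0, 3), (0, 4), (0, 7), (0, 8), (0, 11), (0, 12), (0, 15), (7, 1), (7, 2), (7, 5), (7, 6), (7, 9), (7, 10), (7, 13), (7, 14), (8, 1), (8, 2), (8, 5), (8, 6), (8, 9), (8, 10), (8, 13), (8, 14), (15, 0), (15, 3), (15, 4), (15, 7), (15, 8), (15, 11), (15, 12), (15, 15)]

Answer: O..OO..OO..OO..O
................
................
................
................
................
................
.OO..OO..OO..OO.
.OO..OO..OO..OO.
................
................
................
................
................
................
O..OO..OO..OO..O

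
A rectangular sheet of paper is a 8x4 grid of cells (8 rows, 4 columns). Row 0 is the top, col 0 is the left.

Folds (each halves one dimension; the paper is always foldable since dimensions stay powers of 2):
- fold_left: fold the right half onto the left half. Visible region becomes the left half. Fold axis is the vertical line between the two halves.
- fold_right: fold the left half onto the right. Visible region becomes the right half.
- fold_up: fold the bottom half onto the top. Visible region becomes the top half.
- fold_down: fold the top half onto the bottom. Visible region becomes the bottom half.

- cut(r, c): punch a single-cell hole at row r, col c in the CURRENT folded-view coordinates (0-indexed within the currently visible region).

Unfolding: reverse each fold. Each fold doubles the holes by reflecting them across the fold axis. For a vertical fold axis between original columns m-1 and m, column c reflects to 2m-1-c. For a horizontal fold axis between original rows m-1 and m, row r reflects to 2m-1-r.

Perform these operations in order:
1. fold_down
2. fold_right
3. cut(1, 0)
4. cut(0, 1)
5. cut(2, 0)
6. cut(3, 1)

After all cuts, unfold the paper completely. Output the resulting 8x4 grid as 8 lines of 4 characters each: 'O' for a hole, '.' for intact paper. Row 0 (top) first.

Answer: O..O
.OO.
.OO.
O..O
O..O
.OO.
.OO.
O..O

Derivation:
Op 1 fold_down: fold axis h@4; visible region now rows[4,8) x cols[0,4) = 4x4
Op 2 fold_right: fold axis v@2; visible region now rows[4,8) x cols[2,4) = 4x2
Op 3 cut(1, 0): punch at orig (5,2); cuts so far [(5, 2)]; region rows[4,8) x cols[2,4) = 4x2
Op 4 cut(0, 1): punch at orig (4,3); cuts so far [(4, 3), (5, 2)]; region rows[4,8) x cols[2,4) = 4x2
Op 5 cut(2, 0): punch at orig (6,2); cuts so far [(4, 3), (5, 2), (6, 2)]; region rows[4,8) x cols[2,4) = 4x2
Op 6 cut(3, 1): punch at orig (7,3); cuts so far [(4, 3), (5, 2), (6, 2), (7, 3)]; region rows[4,8) x cols[2,4) = 4x2
Unfold 1 (reflect across v@2): 8 holes -> [(4, 0), (4, 3), (5, 1), (5, 2), (6, 1), (6, 2), (7, 0), (7, 3)]
Unfold 2 (reflect across h@4): 16 holes -> [(0, 0), (0, 3), (1, 1), (1, 2), (2, 1), (2, 2), (3, 0), (3, 3), (4, 0), (4, 3), (5, 1), (5, 2), (6, 1), (6, 2), (7, 0), (7, 3)]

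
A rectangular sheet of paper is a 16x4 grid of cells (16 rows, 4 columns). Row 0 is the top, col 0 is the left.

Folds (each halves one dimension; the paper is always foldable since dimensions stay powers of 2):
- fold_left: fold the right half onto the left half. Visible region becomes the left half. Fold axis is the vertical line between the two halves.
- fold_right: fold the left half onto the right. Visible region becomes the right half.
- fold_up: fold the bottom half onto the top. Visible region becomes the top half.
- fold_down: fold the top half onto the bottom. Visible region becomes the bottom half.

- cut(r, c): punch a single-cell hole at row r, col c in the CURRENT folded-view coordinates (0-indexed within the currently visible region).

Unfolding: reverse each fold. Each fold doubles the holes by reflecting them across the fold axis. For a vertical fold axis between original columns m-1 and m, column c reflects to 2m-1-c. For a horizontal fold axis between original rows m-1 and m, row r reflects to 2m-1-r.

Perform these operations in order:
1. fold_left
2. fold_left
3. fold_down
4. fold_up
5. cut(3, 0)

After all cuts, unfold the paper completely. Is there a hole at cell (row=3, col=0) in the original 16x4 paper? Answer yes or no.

Op 1 fold_left: fold axis v@2; visible region now rows[0,16) x cols[0,2) = 16x2
Op 2 fold_left: fold axis v@1; visible region now rows[0,16) x cols[0,1) = 16x1
Op 3 fold_down: fold axis h@8; visible region now rows[8,16) x cols[0,1) = 8x1
Op 4 fold_up: fold axis h@12; visible region now rows[8,12) x cols[0,1) = 4x1
Op 5 cut(3, 0): punch at orig (11,0); cuts so far [(11, 0)]; region rows[8,12) x cols[0,1) = 4x1
Unfold 1 (reflect across h@12): 2 holes -> [(11, 0), (12, 0)]
Unfold 2 (reflect across h@8): 4 holes -> [(3, 0), (4, 0), (11, 0), (12, 0)]
Unfold 3 (reflect across v@1): 8 holes -> [(3, 0), (3, 1), (4, 0), (4, 1), (11, 0), (11, 1), (12, 0), (12, 1)]
Unfold 4 (reflect across v@2): 16 holes -> [(3, 0), (3, 1), (3, 2), (3, 3), (4, 0), (4, 1), (4, 2), (4, 3), (11, 0), (11, 1), (11, 2), (11, 3), (12, 0), (12, 1), (12, 2), (12, 3)]
Holes: [(3, 0), (3, 1), (3, 2), (3, 3), (4, 0), (4, 1), (4, 2), (4, 3), (11, 0), (11, 1), (11, 2), (11, 3), (12, 0), (12, 1), (12, 2), (12, 3)]

Answer: yes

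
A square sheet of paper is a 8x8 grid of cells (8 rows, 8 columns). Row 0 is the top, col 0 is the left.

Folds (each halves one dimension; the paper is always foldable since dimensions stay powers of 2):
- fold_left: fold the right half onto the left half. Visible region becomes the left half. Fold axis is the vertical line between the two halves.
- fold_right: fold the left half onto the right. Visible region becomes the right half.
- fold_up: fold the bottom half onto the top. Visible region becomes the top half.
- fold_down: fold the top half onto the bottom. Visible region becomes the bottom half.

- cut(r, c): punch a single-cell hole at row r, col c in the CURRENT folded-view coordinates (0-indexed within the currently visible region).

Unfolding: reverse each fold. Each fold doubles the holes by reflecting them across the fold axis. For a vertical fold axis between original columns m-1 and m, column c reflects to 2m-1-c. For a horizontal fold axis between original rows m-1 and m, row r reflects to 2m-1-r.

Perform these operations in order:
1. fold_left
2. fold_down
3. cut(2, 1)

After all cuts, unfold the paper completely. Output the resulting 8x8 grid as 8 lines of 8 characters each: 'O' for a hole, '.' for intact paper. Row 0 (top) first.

Answer: ........
.O....O.
........
........
........
........
.O....O.
........

Derivation:
Op 1 fold_left: fold axis v@4; visible region now rows[0,8) x cols[0,4) = 8x4
Op 2 fold_down: fold axis h@4; visible region now rows[4,8) x cols[0,4) = 4x4
Op 3 cut(2, 1): punch at orig (6,1); cuts so far [(6, 1)]; region rows[4,8) x cols[0,4) = 4x4
Unfold 1 (reflect across h@4): 2 holes -> [(1, 1), (6, 1)]
Unfold 2 (reflect across v@4): 4 holes -> [(1, 1), (1, 6), (6, 1), (6, 6)]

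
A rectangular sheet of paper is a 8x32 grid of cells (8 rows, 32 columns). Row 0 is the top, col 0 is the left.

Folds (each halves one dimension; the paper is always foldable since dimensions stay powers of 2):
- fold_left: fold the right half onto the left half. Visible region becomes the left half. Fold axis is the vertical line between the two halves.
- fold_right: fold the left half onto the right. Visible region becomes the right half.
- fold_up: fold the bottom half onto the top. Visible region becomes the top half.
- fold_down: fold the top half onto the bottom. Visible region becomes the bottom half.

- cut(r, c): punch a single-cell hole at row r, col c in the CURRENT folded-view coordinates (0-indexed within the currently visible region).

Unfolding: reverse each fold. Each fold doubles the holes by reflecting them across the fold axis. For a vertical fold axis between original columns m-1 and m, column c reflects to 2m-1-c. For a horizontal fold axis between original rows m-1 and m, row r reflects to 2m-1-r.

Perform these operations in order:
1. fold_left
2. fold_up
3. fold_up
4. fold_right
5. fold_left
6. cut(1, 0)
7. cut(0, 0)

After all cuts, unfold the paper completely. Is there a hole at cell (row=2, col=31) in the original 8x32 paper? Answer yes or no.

Answer: yes

Derivation:
Op 1 fold_left: fold axis v@16; visible region now rows[0,8) x cols[0,16) = 8x16
Op 2 fold_up: fold axis h@4; visible region now rows[0,4) x cols[0,16) = 4x16
Op 3 fold_up: fold axis h@2; visible region now rows[0,2) x cols[0,16) = 2x16
Op 4 fold_right: fold axis v@8; visible region now rows[0,2) x cols[8,16) = 2x8
Op 5 fold_left: fold axis v@12; visible region now rows[0,2) x cols[8,12) = 2x4
Op 6 cut(1, 0): punch at orig (1,8); cuts so far [(1, 8)]; region rows[0,2) x cols[8,12) = 2x4
Op 7 cut(0, 0): punch at orig (0,8); cuts so far [(0, 8), (1, 8)]; region rows[0,2) x cols[8,12) = 2x4
Unfold 1 (reflect across v@12): 4 holes -> [(0, 8), (0, 15), (1, 8), (1, 15)]
Unfold 2 (reflect across v@8): 8 holes -> [(0, 0), (0, 7), (0, 8), (0, 15), (1, 0), (1, 7), (1, 8), (1, 15)]
Unfold 3 (reflect across h@2): 16 holes -> [(0, 0), (0, 7), (0, 8), (0, 15), (1, 0), (1, 7), (1, 8), (1, 15), (2, 0), (2, 7), (2, 8), (2, 15), (3, 0), (3, 7), (3, 8), (3, 15)]
Unfold 4 (reflect across h@4): 32 holes -> [(0, 0), (0, 7), (0, 8), (0, 15), (1, 0), (1, 7), (1, 8), (1, 15), (2, 0), (2, 7), (2, 8), (2, 15), (3, 0), (3, 7), (3, 8), (3, 15), (4, 0), (4, 7), (4, 8), (4, 15), (5, 0), (5, 7), (5, 8), (5, 15), (6, 0), (6, 7), (6, 8), (6, 15), (7, 0), (7, 7), (7, 8), (7, 15)]
Unfold 5 (reflect across v@16): 64 holes -> [(0, 0), (0, 7), (0, 8), (0, 15), (0, 16), (0, 23), (0, 24), (0, 31), (1, 0), (1, 7), (1, 8), (1, 15), (1, 16), (1, 23), (1, 24), (1, 31), (2, 0), (2, 7), (2, 8), (2, 15), (2, 16), (2, 23), (2, 24), (2, 31), (3, 0), (3, 7), (3, 8), (3, 15), (3, 16), (3, 23), (3, 24), (3, 31), (4, 0), (4, 7), (4, 8), (4, 15), (4, 16), (4, 23), (4, 24), (4, 31), (5, 0), (5, 7), (5, 8), (5, 15), (5, 16), (5, 23), (5, 24), (5, 31), (6, 0), (6, 7), (6, 8), (6, 15), (6, 16), (6, 23), (6, 24), (6, 31), (7, 0), (7, 7), (7, 8), (7, 15), (7, 16), (7, 23), (7, 24), (7, 31)]
Holes: [(0, 0), (0, 7), (0, 8), (0, 15), (0, 16), (0, 23), (0, 24), (0, 31), (1, 0), (1, 7), (1, 8), (1, 15), (1, 16), (1, 23), (1, 24), (1, 31), (2, 0), (2, 7), (2, 8), (2, 15), (2, 16), (2, 23), (2, 24), (2, 31), (3, 0), (3, 7), (3, 8), (3, 15), (3, 16), (3, 23), (3, 24), (3, 31), (4, 0), (4, 7), (4, 8), (4, 15), (4, 16), (4, 23), (4, 24), (4, 31), (5, 0), (5, 7), (5, 8), (5, 15), (5, 16), (5, 23), (5, 24), (5, 31), (6, 0), (6, 7), (6, 8), (6, 15), (6, 16), (6, 23), (6, 24), (6, 31), (7, 0), (7, 7), (7, 8), (7, 15), (7, 16), (7, 23), (7, 24), (7, 31)]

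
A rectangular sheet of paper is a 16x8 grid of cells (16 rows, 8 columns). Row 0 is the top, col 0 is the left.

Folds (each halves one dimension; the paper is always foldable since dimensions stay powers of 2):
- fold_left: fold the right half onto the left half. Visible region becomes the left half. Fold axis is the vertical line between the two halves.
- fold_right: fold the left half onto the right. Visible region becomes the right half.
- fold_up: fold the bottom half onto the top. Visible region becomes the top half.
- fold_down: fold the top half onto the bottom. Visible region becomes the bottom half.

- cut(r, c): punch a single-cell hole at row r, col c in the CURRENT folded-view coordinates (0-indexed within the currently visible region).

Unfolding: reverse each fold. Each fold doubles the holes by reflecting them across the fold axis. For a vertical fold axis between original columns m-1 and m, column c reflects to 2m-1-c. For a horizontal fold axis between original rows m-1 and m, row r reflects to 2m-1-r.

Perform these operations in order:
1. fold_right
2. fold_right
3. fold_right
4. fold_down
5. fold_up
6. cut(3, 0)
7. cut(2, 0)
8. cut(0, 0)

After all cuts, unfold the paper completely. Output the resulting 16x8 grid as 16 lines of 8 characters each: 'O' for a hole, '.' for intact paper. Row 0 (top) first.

Answer: OOOOOOOO
........
OOOOOOOO
OOOOOOOO
OOOOOOOO
OOOOOOOO
........
OOOOOOOO
OOOOOOOO
........
OOOOOOOO
OOOOOOOO
OOOOOOOO
OOOOOOOO
........
OOOOOOOO

Derivation:
Op 1 fold_right: fold axis v@4; visible region now rows[0,16) x cols[4,8) = 16x4
Op 2 fold_right: fold axis v@6; visible region now rows[0,16) x cols[6,8) = 16x2
Op 3 fold_right: fold axis v@7; visible region now rows[0,16) x cols[7,8) = 16x1
Op 4 fold_down: fold axis h@8; visible region now rows[8,16) x cols[7,8) = 8x1
Op 5 fold_up: fold axis h@12; visible region now rows[8,12) x cols[7,8) = 4x1
Op 6 cut(3, 0): punch at orig (11,7); cuts so far [(11, 7)]; region rows[8,12) x cols[7,8) = 4x1
Op 7 cut(2, 0): punch at orig (10,7); cuts so far [(10, 7), (11, 7)]; region rows[8,12) x cols[7,8) = 4x1
Op 8 cut(0, 0): punch at orig (8,7); cuts so far [(8, 7), (10, 7), (11, 7)]; region rows[8,12) x cols[7,8) = 4x1
Unfold 1 (reflect across h@12): 6 holes -> [(8, 7), (10, 7), (11, 7), (12, 7), (13, 7), (15, 7)]
Unfold 2 (reflect across h@8): 12 holes -> [(0, 7), (2, 7), (3, 7), (4, 7), (5, 7), (7, 7), (8, 7), (10, 7), (11, 7), (12, 7), (13, 7), (15, 7)]
Unfold 3 (reflect across v@7): 24 holes -> [(0, 6), (0, 7), (2, 6), (2, 7), (3, 6), (3, 7), (4, 6), (4, 7), (5, 6), (5, 7), (7, 6), (7, 7), (8, 6), (8, 7), (10, 6), (10, 7), (11, 6), (11, 7), (12, 6), (12, 7), (13, 6), (13, 7), (15, 6), (15, 7)]
Unfold 4 (reflect across v@6): 48 holes -> [(0, 4), (0, 5), (0, 6), (0, 7), (2, 4), (2, 5), (2, 6), (2, 7), (3, 4), (3, 5), (3, 6), (3, 7), (4, 4), (4, 5), (4, 6), (4, 7), (5, 4), (5, 5), (5, 6), (5, 7), (7, 4), (7, 5), (7, 6), (7, 7), (8, 4), (8, 5), (8, 6), (8, 7), (10, 4), (10, 5), (10, 6), (10, 7), (11, 4), (11, 5), (11, 6), (11, 7), (12, 4), (12, 5), (12, 6), (12, 7), (13, 4), (13, 5), (13, 6), (13, 7), (15, 4), (15, 5), (15, 6), (15, 7)]
Unfold 5 (reflect across v@4): 96 holes -> [(0, 0), (0, 1), (0, 2), (0, 3), (0, 4), (0, 5), (0, 6), (0, 7), (2, 0), (2, 1), (2, 2), (2, 3), (2, 4), (2, 5), (2, 6), (2, 7), (3, 0), (3, 1), (3, 2), (3, 3), (3, 4), (3, 5), (3, 6), (3, 7), (4, 0), (4, 1), (4, 2), (4, 3), (4, 4), (4, 5), (4, 6), (4, 7), (5, 0), (5, 1), (5, 2), (5, 3), (5, 4), (5, 5), (5, 6), (5, 7), (7, 0), (7, 1), (7, 2), (7, 3), (7, 4), (7, 5), (7, 6), (7, 7), (8, 0), (8, 1), (8, 2), (8, 3), (8, 4), (8, 5), (8, 6), (8, 7), (10, 0), (10, 1), (10, 2), (10, 3), (10, 4), (10, 5), (10, 6), (10, 7), (11, 0), (11, 1), (11, 2), (11, 3), (11, 4), (11, 5), (11, 6), (11, 7), (12, 0), (12, 1), (12, 2), (12, 3), (12, 4), (12, 5), (12, 6), (12, 7), (13, 0), (13, 1), (13, 2), (13, 3), (13, 4), (13, 5), (13, 6), (13, 7), (15, 0), (15, 1), (15, 2), (15, 3), (15, 4), (15, 5), (15, 6), (15, 7)]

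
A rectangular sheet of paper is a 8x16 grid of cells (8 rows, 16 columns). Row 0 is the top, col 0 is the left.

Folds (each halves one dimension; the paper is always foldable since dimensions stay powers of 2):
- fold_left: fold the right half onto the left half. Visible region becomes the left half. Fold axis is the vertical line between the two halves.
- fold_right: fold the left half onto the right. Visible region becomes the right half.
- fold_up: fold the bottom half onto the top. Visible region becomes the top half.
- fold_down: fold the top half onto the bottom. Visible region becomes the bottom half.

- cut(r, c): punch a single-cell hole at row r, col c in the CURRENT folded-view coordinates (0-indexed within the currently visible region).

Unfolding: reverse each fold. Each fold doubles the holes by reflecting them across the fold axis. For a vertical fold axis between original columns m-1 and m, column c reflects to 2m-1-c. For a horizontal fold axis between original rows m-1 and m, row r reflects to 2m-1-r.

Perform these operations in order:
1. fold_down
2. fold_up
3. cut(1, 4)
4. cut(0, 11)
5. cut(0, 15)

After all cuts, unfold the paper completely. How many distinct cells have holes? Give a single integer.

Op 1 fold_down: fold axis h@4; visible region now rows[4,8) x cols[0,16) = 4x16
Op 2 fold_up: fold axis h@6; visible region now rows[4,6) x cols[0,16) = 2x16
Op 3 cut(1, 4): punch at orig (5,4); cuts so far [(5, 4)]; region rows[4,6) x cols[0,16) = 2x16
Op 4 cut(0, 11): punch at orig (4,11); cuts so far [(4, 11), (5, 4)]; region rows[4,6) x cols[0,16) = 2x16
Op 5 cut(0, 15): punch at orig (4,15); cuts so far [(4, 11), (4, 15), (5, 4)]; region rows[4,6) x cols[0,16) = 2x16
Unfold 1 (reflect across h@6): 6 holes -> [(4, 11), (4, 15), (5, 4), (6, 4), (7, 11), (7, 15)]
Unfold 2 (reflect across h@4): 12 holes -> [(0, 11), (0, 15), (1, 4), (2, 4), (3, 11), (3, 15), (4, 11), (4, 15), (5, 4), (6, 4), (7, 11), (7, 15)]

Answer: 12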